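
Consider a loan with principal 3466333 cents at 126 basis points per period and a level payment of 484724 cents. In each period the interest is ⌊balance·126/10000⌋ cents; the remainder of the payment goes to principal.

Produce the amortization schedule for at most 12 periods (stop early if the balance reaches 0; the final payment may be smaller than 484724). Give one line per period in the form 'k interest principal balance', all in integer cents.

1. interest=⌊3466333·126/10000⌋=43675; principal=484724-43675=441049; balance=3466333-441049=3025284
2. interest=⌊3025284·126/10000⌋=38118; principal=484724-38118=446606; balance=3025284-446606=2578678
3. interest=⌊2578678·126/10000⌋=32491; principal=484724-32491=452233; balance=2578678-452233=2126445
4. interest=⌊2126445·126/10000⌋=26793; principal=484724-26793=457931; balance=2126445-457931=1668514
5. interest=⌊1668514·126/10000⌋=21023; principal=484724-21023=463701; balance=1668514-463701=1204813
6. interest=⌊1204813·126/10000⌋=15180; principal=484724-15180=469544; balance=1204813-469544=735269
7. interest=⌊735269·126/10000⌋=9264; principal=484724-9264=475460; balance=735269-475460=259809
8. interest=⌊259809·126/10000⌋=3273; principal=min(484724-3273,259809)=259809; balance=259809-259809=0

1 43675 441049 3025284
2 38118 446606 2578678
3 32491 452233 2126445
4 26793 457931 1668514
5 21023 463701 1204813
6 15180 469544 735269
7 9264 475460 259809
8 3273 259809 0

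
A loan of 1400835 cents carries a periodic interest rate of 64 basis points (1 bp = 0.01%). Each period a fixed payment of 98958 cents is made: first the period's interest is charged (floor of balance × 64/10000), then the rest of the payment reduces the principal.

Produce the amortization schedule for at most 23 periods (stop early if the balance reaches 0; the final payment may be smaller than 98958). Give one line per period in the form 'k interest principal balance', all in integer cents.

1 8965 89993 1310842
2 8389 90569 1220273
3 7809 91149 1129124
4 7226 91732 1037392
5 6639 92319 945073
6 6048 92910 852163
7 5453 93505 758658
8 4855 94103 664555
9 4253 94705 569850
10 3647 95311 474539
11 3037 95921 378618
12 2423 96535 282083
13 1805 97153 184930
14 1183 97775 87155
15 557 87155 0

1. interest=⌊1400835·64/10000⌋=8965; principal=98958-8965=89993; balance=1400835-89993=1310842
2. interest=⌊1310842·64/10000⌋=8389; principal=98958-8389=90569; balance=1310842-90569=1220273
3. interest=⌊1220273·64/10000⌋=7809; principal=98958-7809=91149; balance=1220273-91149=1129124
4. interest=⌊1129124·64/10000⌋=7226; principal=98958-7226=91732; balance=1129124-91732=1037392
5. interest=⌊1037392·64/10000⌋=6639; principal=98958-6639=92319; balance=1037392-92319=945073
6. interest=⌊945073·64/10000⌋=6048; principal=98958-6048=92910; balance=945073-92910=852163
7. interest=⌊852163·64/10000⌋=5453; principal=98958-5453=93505; balance=852163-93505=758658
8. interest=⌊758658·64/10000⌋=4855; principal=98958-4855=94103; balance=758658-94103=664555
9. interest=⌊664555·64/10000⌋=4253; principal=98958-4253=94705; balance=664555-94705=569850
10. interest=⌊569850·64/10000⌋=3647; principal=98958-3647=95311; balance=569850-95311=474539
11. interest=⌊474539·64/10000⌋=3037; principal=98958-3037=95921; balance=474539-95921=378618
12. interest=⌊378618·64/10000⌋=2423; principal=98958-2423=96535; balance=378618-96535=282083
13. interest=⌊282083·64/10000⌋=1805; principal=98958-1805=97153; balance=282083-97153=184930
14. interest=⌊184930·64/10000⌋=1183; principal=98958-1183=97775; balance=184930-97775=87155
15. interest=⌊87155·64/10000⌋=557; principal=min(98958-557,87155)=87155; balance=87155-87155=0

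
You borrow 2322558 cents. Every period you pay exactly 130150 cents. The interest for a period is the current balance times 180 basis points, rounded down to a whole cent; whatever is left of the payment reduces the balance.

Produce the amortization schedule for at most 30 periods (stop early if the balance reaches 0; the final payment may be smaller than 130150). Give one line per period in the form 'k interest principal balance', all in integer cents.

1. interest=⌊2322558·180/10000⌋=41806; principal=130150-41806=88344; balance=2322558-88344=2234214
2. interest=⌊2234214·180/10000⌋=40215; principal=130150-40215=89935; balance=2234214-89935=2144279
3. interest=⌊2144279·180/10000⌋=38597; principal=130150-38597=91553; balance=2144279-91553=2052726
4. interest=⌊2052726·180/10000⌋=36949; principal=130150-36949=93201; balance=2052726-93201=1959525
5. interest=⌊1959525·180/10000⌋=35271; principal=130150-35271=94879; balance=1959525-94879=1864646
6. interest=⌊1864646·180/10000⌋=33563; principal=130150-33563=96587; balance=1864646-96587=1768059
7. interest=⌊1768059·180/10000⌋=31825; principal=130150-31825=98325; balance=1768059-98325=1669734
8. interest=⌊1669734·180/10000⌋=30055; principal=130150-30055=100095; balance=1669734-100095=1569639
9. interest=⌊1569639·180/10000⌋=28253; principal=130150-28253=101897; balance=1569639-101897=1467742
10. interest=⌊1467742·180/10000⌋=26419; principal=130150-26419=103731; balance=1467742-103731=1364011
11. interest=⌊1364011·180/10000⌋=24552; principal=130150-24552=105598; balance=1364011-105598=1258413
12. interest=⌊1258413·180/10000⌋=22651; principal=130150-22651=107499; balance=1258413-107499=1150914
13. interest=⌊1150914·180/10000⌋=20716; principal=130150-20716=109434; balance=1150914-109434=1041480
14. interest=⌊1041480·180/10000⌋=18746; principal=130150-18746=111404; balance=1041480-111404=930076
15. interest=⌊930076·180/10000⌋=16741; principal=130150-16741=113409; balance=930076-113409=816667
16. interest=⌊816667·180/10000⌋=14700; principal=130150-14700=115450; balance=816667-115450=701217
17. interest=⌊701217·180/10000⌋=12621; principal=130150-12621=117529; balance=701217-117529=583688
18. interest=⌊583688·180/10000⌋=10506; principal=130150-10506=119644; balance=583688-119644=464044
19. interest=⌊464044·180/10000⌋=8352; principal=130150-8352=121798; balance=464044-121798=342246
20. interest=⌊342246·180/10000⌋=6160; principal=130150-6160=123990; balance=342246-123990=218256
21. interest=⌊218256·180/10000⌋=3928; principal=130150-3928=126222; balance=218256-126222=92034
22. interest=⌊92034·180/10000⌋=1656; principal=min(130150-1656,92034)=92034; balance=92034-92034=0

1 41806 88344 2234214
2 40215 89935 2144279
3 38597 91553 2052726
4 36949 93201 1959525
5 35271 94879 1864646
6 33563 96587 1768059
7 31825 98325 1669734
8 30055 100095 1569639
9 28253 101897 1467742
10 26419 103731 1364011
11 24552 105598 1258413
12 22651 107499 1150914
13 20716 109434 1041480
14 18746 111404 930076
15 16741 113409 816667
16 14700 115450 701217
17 12621 117529 583688
18 10506 119644 464044
19 8352 121798 342246
20 6160 123990 218256
21 3928 126222 92034
22 1656 92034 0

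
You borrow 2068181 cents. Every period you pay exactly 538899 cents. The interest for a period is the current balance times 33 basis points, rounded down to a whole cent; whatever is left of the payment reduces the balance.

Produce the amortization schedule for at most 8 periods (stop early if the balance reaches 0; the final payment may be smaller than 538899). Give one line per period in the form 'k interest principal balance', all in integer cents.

1 6824 532075 1536106
2 5069 533830 1002276
3 3307 535592 466684
4 1540 466684 0

1. interest=⌊2068181·33/10000⌋=6824; principal=538899-6824=532075; balance=2068181-532075=1536106
2. interest=⌊1536106·33/10000⌋=5069; principal=538899-5069=533830; balance=1536106-533830=1002276
3. interest=⌊1002276·33/10000⌋=3307; principal=538899-3307=535592; balance=1002276-535592=466684
4. interest=⌊466684·33/10000⌋=1540; principal=min(538899-1540,466684)=466684; balance=466684-466684=0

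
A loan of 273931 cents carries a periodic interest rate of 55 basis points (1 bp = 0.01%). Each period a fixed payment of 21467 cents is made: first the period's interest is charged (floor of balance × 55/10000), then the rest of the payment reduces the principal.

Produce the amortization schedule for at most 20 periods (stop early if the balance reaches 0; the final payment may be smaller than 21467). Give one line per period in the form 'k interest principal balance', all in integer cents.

1 1506 19961 253970
2 1396 20071 233899
3 1286 20181 213718
4 1175 20292 193426
5 1063 20404 173022
6 951 20516 152506
7 838 20629 131877
8 725 20742 111135
9 611 20856 90279
10 496 20971 69308
11 381 21086 48222
12 265 21202 27020
13 148 21319 5701
14 31 5701 0

1. interest=⌊273931·55/10000⌋=1506; principal=21467-1506=19961; balance=273931-19961=253970
2. interest=⌊253970·55/10000⌋=1396; principal=21467-1396=20071; balance=253970-20071=233899
3. interest=⌊233899·55/10000⌋=1286; principal=21467-1286=20181; balance=233899-20181=213718
4. interest=⌊213718·55/10000⌋=1175; principal=21467-1175=20292; balance=213718-20292=193426
5. interest=⌊193426·55/10000⌋=1063; principal=21467-1063=20404; balance=193426-20404=173022
6. interest=⌊173022·55/10000⌋=951; principal=21467-951=20516; balance=173022-20516=152506
7. interest=⌊152506·55/10000⌋=838; principal=21467-838=20629; balance=152506-20629=131877
8. interest=⌊131877·55/10000⌋=725; principal=21467-725=20742; balance=131877-20742=111135
9. interest=⌊111135·55/10000⌋=611; principal=21467-611=20856; balance=111135-20856=90279
10. interest=⌊90279·55/10000⌋=496; principal=21467-496=20971; balance=90279-20971=69308
11. interest=⌊69308·55/10000⌋=381; principal=21467-381=21086; balance=69308-21086=48222
12. interest=⌊48222·55/10000⌋=265; principal=21467-265=21202; balance=48222-21202=27020
13. interest=⌊27020·55/10000⌋=148; principal=21467-148=21319; balance=27020-21319=5701
14. interest=⌊5701·55/10000⌋=31; principal=min(21467-31,5701)=5701; balance=5701-5701=0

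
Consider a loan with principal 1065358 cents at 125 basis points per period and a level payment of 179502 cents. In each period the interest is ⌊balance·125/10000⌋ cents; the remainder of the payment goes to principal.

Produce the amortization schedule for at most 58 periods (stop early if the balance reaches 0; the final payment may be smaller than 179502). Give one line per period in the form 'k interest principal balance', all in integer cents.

1. interest=⌊1065358·125/10000⌋=13316; principal=179502-13316=166186; balance=1065358-166186=899172
2. interest=⌊899172·125/10000⌋=11239; principal=179502-11239=168263; balance=899172-168263=730909
3. interest=⌊730909·125/10000⌋=9136; principal=179502-9136=170366; balance=730909-170366=560543
4. interest=⌊560543·125/10000⌋=7006; principal=179502-7006=172496; balance=560543-172496=388047
5. interest=⌊388047·125/10000⌋=4850; principal=179502-4850=174652; balance=388047-174652=213395
6. interest=⌊213395·125/10000⌋=2667; principal=179502-2667=176835; balance=213395-176835=36560
7. interest=⌊36560·125/10000⌋=457; principal=min(179502-457,36560)=36560; balance=36560-36560=0

1 13316 166186 899172
2 11239 168263 730909
3 9136 170366 560543
4 7006 172496 388047
5 4850 174652 213395
6 2667 176835 36560
7 457 36560 0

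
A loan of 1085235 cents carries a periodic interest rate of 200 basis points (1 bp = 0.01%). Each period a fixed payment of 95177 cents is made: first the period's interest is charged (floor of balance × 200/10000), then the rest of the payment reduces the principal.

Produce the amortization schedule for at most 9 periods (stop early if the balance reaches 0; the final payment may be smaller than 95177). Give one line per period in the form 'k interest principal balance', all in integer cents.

1 21704 73473 1011762
2 20235 74942 936820
3 18736 76441 860379
4 17207 77970 782409
5 15648 79529 702880
6 14057 81120 621760
7 12435 82742 539018
8 10780 84397 454621
9 9092 86085 368536

1. interest=⌊1085235·200/10000⌋=21704; principal=95177-21704=73473; balance=1085235-73473=1011762
2. interest=⌊1011762·200/10000⌋=20235; principal=95177-20235=74942; balance=1011762-74942=936820
3. interest=⌊936820·200/10000⌋=18736; principal=95177-18736=76441; balance=936820-76441=860379
4. interest=⌊860379·200/10000⌋=17207; principal=95177-17207=77970; balance=860379-77970=782409
5. interest=⌊782409·200/10000⌋=15648; principal=95177-15648=79529; balance=782409-79529=702880
6. interest=⌊702880·200/10000⌋=14057; principal=95177-14057=81120; balance=702880-81120=621760
7. interest=⌊621760·200/10000⌋=12435; principal=95177-12435=82742; balance=621760-82742=539018
8. interest=⌊539018·200/10000⌋=10780; principal=95177-10780=84397; balance=539018-84397=454621
9. interest=⌊454621·200/10000⌋=9092; principal=95177-9092=86085; balance=454621-86085=368536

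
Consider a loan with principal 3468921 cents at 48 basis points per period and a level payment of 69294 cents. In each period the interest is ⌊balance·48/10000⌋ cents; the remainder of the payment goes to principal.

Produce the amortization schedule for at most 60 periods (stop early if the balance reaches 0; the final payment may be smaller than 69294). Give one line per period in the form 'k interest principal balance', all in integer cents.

1. interest=⌊3468921·48/10000⌋=16650; principal=69294-16650=52644; balance=3468921-52644=3416277
2. interest=⌊3416277·48/10000⌋=16398; principal=69294-16398=52896; balance=3416277-52896=3363381
3. interest=⌊3363381·48/10000⌋=16144; principal=69294-16144=53150; balance=3363381-53150=3310231
4. interest=⌊3310231·48/10000⌋=15889; principal=69294-15889=53405; balance=3310231-53405=3256826
5. interest=⌊3256826·48/10000⌋=15632; principal=69294-15632=53662; balance=3256826-53662=3203164
6. interest=⌊3203164·48/10000⌋=15375; principal=69294-15375=53919; balance=3203164-53919=3149245
7. interest=⌊3149245·48/10000⌋=15116; principal=69294-15116=54178; balance=3149245-54178=3095067
8. interest=⌊3095067·48/10000⌋=14856; principal=69294-14856=54438; balance=3095067-54438=3040629
9. interest=⌊3040629·48/10000⌋=14595; principal=69294-14595=54699; balance=3040629-54699=2985930
10. interest=⌊2985930·48/10000⌋=14332; principal=69294-14332=54962; balance=2985930-54962=2930968
11. interest=⌊2930968·48/10000⌋=14068; principal=69294-14068=55226; balance=2930968-55226=2875742
12. interest=⌊2875742·48/10000⌋=13803; principal=69294-13803=55491; balance=2875742-55491=2820251
13. interest=⌊2820251·48/10000⌋=13537; principal=69294-13537=55757; balance=2820251-55757=2764494
14. interest=⌊2764494·48/10000⌋=13269; principal=69294-13269=56025; balance=2764494-56025=2708469
15. interest=⌊2708469·48/10000⌋=13000; principal=69294-13000=56294; balance=2708469-56294=2652175
16. interest=⌊2652175·48/10000⌋=12730; principal=69294-12730=56564; balance=2652175-56564=2595611
17. interest=⌊2595611·48/10000⌋=12458; principal=69294-12458=56836; balance=2595611-56836=2538775
18. interest=⌊2538775·48/10000⌋=12186; principal=69294-12186=57108; balance=2538775-57108=2481667
19. interest=⌊2481667·48/10000⌋=11912; principal=69294-11912=57382; balance=2481667-57382=2424285
20. interest=⌊2424285·48/10000⌋=11636; principal=69294-11636=57658; balance=2424285-57658=2366627
21. interest=⌊2366627·48/10000⌋=11359; principal=69294-11359=57935; balance=2366627-57935=2308692
22. interest=⌊2308692·48/10000⌋=11081; principal=69294-11081=58213; balance=2308692-58213=2250479
23. interest=⌊2250479·48/10000⌋=10802; principal=69294-10802=58492; balance=2250479-58492=2191987
24. interest=⌊2191987·48/10000⌋=10521; principal=69294-10521=58773; balance=2191987-58773=2133214
25. interest=⌊2133214·48/10000⌋=10239; principal=69294-10239=59055; balance=2133214-59055=2074159
26. interest=⌊2074159·48/10000⌋=9955; principal=69294-9955=59339; balance=2074159-59339=2014820
27. interest=⌊2014820·48/10000⌋=9671; principal=69294-9671=59623; balance=2014820-59623=1955197
28. interest=⌊1955197·48/10000⌋=9384; principal=69294-9384=59910; balance=1955197-59910=1895287
29. interest=⌊1895287·48/10000⌋=9097; principal=69294-9097=60197; balance=1895287-60197=1835090
30. interest=⌊1835090·48/10000⌋=8808; principal=69294-8808=60486; balance=1835090-60486=1774604
31. interest=⌊1774604·48/10000⌋=8518; principal=69294-8518=60776; balance=1774604-60776=1713828
32. interest=⌊1713828·48/10000⌋=8226; principal=69294-8226=61068; balance=1713828-61068=1652760
33. interest=⌊1652760·48/10000⌋=7933; principal=69294-7933=61361; balance=1652760-61361=1591399
34. interest=⌊1591399·48/10000⌋=7638; principal=69294-7638=61656; balance=1591399-61656=1529743
35. interest=⌊1529743·48/10000⌋=7342; principal=69294-7342=61952; balance=1529743-61952=1467791
36. interest=⌊1467791·48/10000⌋=7045; principal=69294-7045=62249; balance=1467791-62249=1405542
37. interest=⌊1405542·48/10000⌋=6746; principal=69294-6746=62548; balance=1405542-62548=1342994
38. interest=⌊1342994·48/10000⌋=6446; principal=69294-6446=62848; balance=1342994-62848=1280146
39. interest=⌊1280146·48/10000⌋=6144; principal=69294-6144=63150; balance=1280146-63150=1216996
40. interest=⌊1216996·48/10000⌋=5841; principal=69294-5841=63453; balance=1216996-63453=1153543
41. interest=⌊1153543·48/10000⌋=5537; principal=69294-5537=63757; balance=1153543-63757=1089786
42. interest=⌊1089786·48/10000⌋=5230; principal=69294-5230=64064; balance=1089786-64064=1025722
43. interest=⌊1025722·48/10000⌋=4923; principal=69294-4923=64371; balance=1025722-64371=961351
44. interest=⌊961351·48/10000⌋=4614; principal=69294-4614=64680; balance=961351-64680=896671
45. interest=⌊896671·48/10000⌋=4304; principal=69294-4304=64990; balance=896671-64990=831681
46. interest=⌊831681·48/10000⌋=3992; principal=69294-3992=65302; balance=831681-65302=766379
47. interest=⌊766379·48/10000⌋=3678; principal=69294-3678=65616; balance=766379-65616=700763
48. interest=⌊700763·48/10000⌋=3363; principal=69294-3363=65931; balance=700763-65931=634832
49. interest=⌊634832·48/10000⌋=3047; principal=69294-3047=66247; balance=634832-66247=568585
50. interest=⌊568585·48/10000⌋=2729; principal=69294-2729=66565; balance=568585-66565=502020
51. interest=⌊502020·48/10000⌋=2409; principal=69294-2409=66885; balance=502020-66885=435135
52. interest=⌊435135·48/10000⌋=2088; principal=69294-2088=67206; balance=435135-67206=367929
53. interest=⌊367929·48/10000⌋=1766; principal=69294-1766=67528; balance=367929-67528=300401
54. interest=⌊300401·48/10000⌋=1441; principal=69294-1441=67853; balance=300401-67853=232548
55. interest=⌊232548·48/10000⌋=1116; principal=69294-1116=68178; balance=232548-68178=164370
56. interest=⌊164370·48/10000⌋=788; principal=69294-788=68506; balance=164370-68506=95864
57. interest=⌊95864·48/10000⌋=460; principal=69294-460=68834; balance=95864-68834=27030
58. interest=⌊27030·48/10000⌋=129; principal=min(69294-129,27030)=27030; balance=27030-27030=0

1 16650 52644 3416277
2 16398 52896 3363381
3 16144 53150 3310231
4 15889 53405 3256826
5 15632 53662 3203164
6 15375 53919 3149245
7 15116 54178 3095067
8 14856 54438 3040629
9 14595 54699 2985930
10 14332 54962 2930968
11 14068 55226 2875742
12 13803 55491 2820251
13 13537 55757 2764494
14 13269 56025 2708469
15 13000 56294 2652175
16 12730 56564 2595611
17 12458 56836 2538775
18 12186 57108 2481667
19 11912 57382 2424285
20 11636 57658 2366627
21 11359 57935 2308692
22 11081 58213 2250479
23 10802 58492 2191987
24 10521 58773 2133214
25 10239 59055 2074159
26 9955 59339 2014820
27 9671 59623 1955197
28 9384 59910 1895287
29 9097 60197 1835090
30 8808 60486 1774604
31 8518 60776 1713828
32 8226 61068 1652760
33 7933 61361 1591399
34 7638 61656 1529743
35 7342 61952 1467791
36 7045 62249 1405542
37 6746 62548 1342994
38 6446 62848 1280146
39 6144 63150 1216996
40 5841 63453 1153543
41 5537 63757 1089786
42 5230 64064 1025722
43 4923 64371 961351
44 4614 64680 896671
45 4304 64990 831681
46 3992 65302 766379
47 3678 65616 700763
48 3363 65931 634832
49 3047 66247 568585
50 2729 66565 502020
51 2409 66885 435135
52 2088 67206 367929
53 1766 67528 300401
54 1441 67853 232548
55 1116 68178 164370
56 788 68506 95864
57 460 68834 27030
58 129 27030 0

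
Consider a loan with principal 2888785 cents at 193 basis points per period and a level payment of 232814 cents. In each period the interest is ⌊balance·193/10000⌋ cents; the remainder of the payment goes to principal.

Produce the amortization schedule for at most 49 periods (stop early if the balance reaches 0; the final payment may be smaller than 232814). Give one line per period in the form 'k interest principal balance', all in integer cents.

1. interest=⌊2888785·193/10000⌋=55753; principal=232814-55753=177061; balance=2888785-177061=2711724
2. interest=⌊2711724·193/10000⌋=52336; principal=232814-52336=180478; balance=2711724-180478=2531246
3. interest=⌊2531246·193/10000⌋=48853; principal=232814-48853=183961; balance=2531246-183961=2347285
4. interest=⌊2347285·193/10000⌋=45302; principal=232814-45302=187512; balance=2347285-187512=2159773
5. interest=⌊2159773·193/10000⌋=41683; principal=232814-41683=191131; balance=2159773-191131=1968642
6. interest=⌊1968642·193/10000⌋=37994; principal=232814-37994=194820; balance=1968642-194820=1773822
7. interest=⌊1773822·193/10000⌋=34234; principal=232814-34234=198580; balance=1773822-198580=1575242
8. interest=⌊1575242·193/10000⌋=30402; principal=232814-30402=202412; balance=1575242-202412=1372830
9. interest=⌊1372830·193/10000⌋=26495; principal=232814-26495=206319; balance=1372830-206319=1166511
10. interest=⌊1166511·193/10000⌋=22513; principal=232814-22513=210301; balance=1166511-210301=956210
11. interest=⌊956210·193/10000⌋=18454; principal=232814-18454=214360; balance=956210-214360=741850
12. interest=⌊741850·193/10000⌋=14317; principal=232814-14317=218497; balance=741850-218497=523353
13. interest=⌊523353·193/10000⌋=10100; principal=232814-10100=222714; balance=523353-222714=300639
14. interest=⌊300639·193/10000⌋=5802; principal=232814-5802=227012; balance=300639-227012=73627
15. interest=⌊73627·193/10000⌋=1421; principal=min(232814-1421,73627)=73627; balance=73627-73627=0

1 55753 177061 2711724
2 52336 180478 2531246
3 48853 183961 2347285
4 45302 187512 2159773
5 41683 191131 1968642
6 37994 194820 1773822
7 34234 198580 1575242
8 30402 202412 1372830
9 26495 206319 1166511
10 22513 210301 956210
11 18454 214360 741850
12 14317 218497 523353
13 10100 222714 300639
14 5802 227012 73627
15 1421 73627 0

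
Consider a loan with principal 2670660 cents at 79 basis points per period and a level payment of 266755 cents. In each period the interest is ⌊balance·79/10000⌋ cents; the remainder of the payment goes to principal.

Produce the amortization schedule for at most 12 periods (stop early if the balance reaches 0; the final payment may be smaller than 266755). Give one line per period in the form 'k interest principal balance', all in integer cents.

1 21098 245657 2425003
2 19157 247598 2177405
3 17201 249554 1927851
4 15230 251525 1676326
5 13242 253513 1422813
6 11240 255515 1167298
7 9221 257534 909764
8 7187 259568 650196
9 5136 261619 388577
10 3069 263686 124891
11 986 124891 0

1. interest=⌊2670660·79/10000⌋=21098; principal=266755-21098=245657; balance=2670660-245657=2425003
2. interest=⌊2425003·79/10000⌋=19157; principal=266755-19157=247598; balance=2425003-247598=2177405
3. interest=⌊2177405·79/10000⌋=17201; principal=266755-17201=249554; balance=2177405-249554=1927851
4. interest=⌊1927851·79/10000⌋=15230; principal=266755-15230=251525; balance=1927851-251525=1676326
5. interest=⌊1676326·79/10000⌋=13242; principal=266755-13242=253513; balance=1676326-253513=1422813
6. interest=⌊1422813·79/10000⌋=11240; principal=266755-11240=255515; balance=1422813-255515=1167298
7. interest=⌊1167298·79/10000⌋=9221; principal=266755-9221=257534; balance=1167298-257534=909764
8. interest=⌊909764·79/10000⌋=7187; principal=266755-7187=259568; balance=909764-259568=650196
9. interest=⌊650196·79/10000⌋=5136; principal=266755-5136=261619; balance=650196-261619=388577
10. interest=⌊388577·79/10000⌋=3069; principal=266755-3069=263686; balance=388577-263686=124891
11. interest=⌊124891·79/10000⌋=986; principal=min(266755-986,124891)=124891; balance=124891-124891=0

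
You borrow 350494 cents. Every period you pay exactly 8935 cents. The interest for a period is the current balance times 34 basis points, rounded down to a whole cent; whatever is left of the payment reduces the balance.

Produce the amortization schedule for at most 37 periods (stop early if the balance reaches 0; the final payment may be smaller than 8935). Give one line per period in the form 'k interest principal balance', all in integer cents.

1. interest=⌊350494·34/10000⌋=1191; principal=8935-1191=7744; balance=350494-7744=342750
2. interest=⌊342750·34/10000⌋=1165; principal=8935-1165=7770; balance=342750-7770=334980
3. interest=⌊334980·34/10000⌋=1138; principal=8935-1138=7797; balance=334980-7797=327183
4. interest=⌊327183·34/10000⌋=1112; principal=8935-1112=7823; balance=327183-7823=319360
5. interest=⌊319360·34/10000⌋=1085; principal=8935-1085=7850; balance=319360-7850=311510
6. interest=⌊311510·34/10000⌋=1059; principal=8935-1059=7876; balance=311510-7876=303634
7. interest=⌊303634·34/10000⌋=1032; principal=8935-1032=7903; balance=303634-7903=295731
8. interest=⌊295731·34/10000⌋=1005; principal=8935-1005=7930; balance=295731-7930=287801
9. interest=⌊287801·34/10000⌋=978; principal=8935-978=7957; balance=287801-7957=279844
10. interest=⌊279844·34/10000⌋=951; principal=8935-951=7984; balance=279844-7984=271860
11. interest=⌊271860·34/10000⌋=924; principal=8935-924=8011; balance=271860-8011=263849
12. interest=⌊263849·34/10000⌋=897; principal=8935-897=8038; balance=263849-8038=255811
13. interest=⌊255811·34/10000⌋=869; principal=8935-869=8066; balance=255811-8066=247745
14. interest=⌊247745·34/10000⌋=842; principal=8935-842=8093; balance=247745-8093=239652
15. interest=⌊239652·34/10000⌋=814; principal=8935-814=8121; balance=239652-8121=231531
16. interest=⌊231531·34/10000⌋=787; principal=8935-787=8148; balance=231531-8148=223383
17. interest=⌊223383·34/10000⌋=759; principal=8935-759=8176; balance=223383-8176=215207
18. interest=⌊215207·34/10000⌋=731; principal=8935-731=8204; balance=215207-8204=207003
19. interest=⌊207003·34/10000⌋=703; principal=8935-703=8232; balance=207003-8232=198771
20. interest=⌊198771·34/10000⌋=675; principal=8935-675=8260; balance=198771-8260=190511
21. interest=⌊190511·34/10000⌋=647; principal=8935-647=8288; balance=190511-8288=182223
22. interest=⌊182223·34/10000⌋=619; principal=8935-619=8316; balance=182223-8316=173907
23. interest=⌊173907·34/10000⌋=591; principal=8935-591=8344; balance=173907-8344=165563
24. interest=⌊165563·34/10000⌋=562; principal=8935-562=8373; balance=165563-8373=157190
25. interest=⌊157190·34/10000⌋=534; principal=8935-534=8401; balance=157190-8401=148789
26. interest=⌊148789·34/10000⌋=505; principal=8935-505=8430; balance=148789-8430=140359
27. interest=⌊140359·34/10000⌋=477; principal=8935-477=8458; balance=140359-8458=131901
28. interest=⌊131901·34/10000⌋=448; principal=8935-448=8487; balance=131901-8487=123414
29. interest=⌊123414·34/10000⌋=419; principal=8935-419=8516; balance=123414-8516=114898
30. interest=⌊114898·34/10000⌋=390; principal=8935-390=8545; balance=114898-8545=106353
31. interest=⌊106353·34/10000⌋=361; principal=8935-361=8574; balance=106353-8574=97779
32. interest=⌊97779·34/10000⌋=332; principal=8935-332=8603; balance=97779-8603=89176
33. interest=⌊89176·34/10000⌋=303; principal=8935-303=8632; balance=89176-8632=80544
34. interest=⌊80544·34/10000⌋=273; principal=8935-273=8662; balance=80544-8662=71882
35. interest=⌊71882·34/10000⌋=244; principal=8935-244=8691; balance=71882-8691=63191
36. interest=⌊63191·34/10000⌋=214; principal=8935-214=8721; balance=63191-8721=54470
37. interest=⌊54470·34/10000⌋=185; principal=8935-185=8750; balance=54470-8750=45720

1 1191 7744 342750
2 1165 7770 334980
3 1138 7797 327183
4 1112 7823 319360
5 1085 7850 311510
6 1059 7876 303634
7 1032 7903 295731
8 1005 7930 287801
9 978 7957 279844
10 951 7984 271860
11 924 8011 263849
12 897 8038 255811
13 869 8066 247745
14 842 8093 239652
15 814 8121 231531
16 787 8148 223383
17 759 8176 215207
18 731 8204 207003
19 703 8232 198771
20 675 8260 190511
21 647 8288 182223
22 619 8316 173907
23 591 8344 165563
24 562 8373 157190
25 534 8401 148789
26 505 8430 140359
27 477 8458 131901
28 448 8487 123414
29 419 8516 114898
30 390 8545 106353
31 361 8574 97779
32 332 8603 89176
33 303 8632 80544
34 273 8662 71882
35 244 8691 63191
36 214 8721 54470
37 185 8750 45720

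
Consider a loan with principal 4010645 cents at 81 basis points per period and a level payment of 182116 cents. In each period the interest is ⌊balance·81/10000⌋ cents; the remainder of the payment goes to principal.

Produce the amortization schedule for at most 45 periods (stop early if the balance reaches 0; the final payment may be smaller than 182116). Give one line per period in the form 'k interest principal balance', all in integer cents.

1. interest=⌊4010645·81/10000⌋=32486; principal=182116-32486=149630; balance=4010645-149630=3861015
2. interest=⌊3861015·81/10000⌋=31274; principal=182116-31274=150842; balance=3861015-150842=3710173
3. interest=⌊3710173·81/10000⌋=30052; principal=182116-30052=152064; balance=3710173-152064=3558109
4. interest=⌊3558109·81/10000⌋=28820; principal=182116-28820=153296; balance=3558109-153296=3404813
5. interest=⌊3404813·81/10000⌋=27578; principal=182116-27578=154538; balance=3404813-154538=3250275
6. interest=⌊3250275·81/10000⌋=26327; principal=182116-26327=155789; balance=3250275-155789=3094486
7. interest=⌊3094486·81/10000⌋=25065; principal=182116-25065=157051; balance=3094486-157051=2937435
8. interest=⌊2937435·81/10000⌋=23793; principal=182116-23793=158323; balance=2937435-158323=2779112
9. interest=⌊2779112·81/10000⌋=22510; principal=182116-22510=159606; balance=2779112-159606=2619506
10. interest=⌊2619506·81/10000⌋=21217; principal=182116-21217=160899; balance=2619506-160899=2458607
11. interest=⌊2458607·81/10000⌋=19914; principal=182116-19914=162202; balance=2458607-162202=2296405
12. interest=⌊2296405·81/10000⌋=18600; principal=182116-18600=163516; balance=2296405-163516=2132889
13. interest=⌊2132889·81/10000⌋=17276; principal=182116-17276=164840; balance=2132889-164840=1968049
14. interest=⌊1968049·81/10000⌋=15941; principal=182116-15941=166175; balance=1968049-166175=1801874
15. interest=⌊1801874·81/10000⌋=14595; principal=182116-14595=167521; balance=1801874-167521=1634353
16. interest=⌊1634353·81/10000⌋=13238; principal=182116-13238=168878; balance=1634353-168878=1465475
17. interest=⌊1465475·81/10000⌋=11870; principal=182116-11870=170246; balance=1465475-170246=1295229
18. interest=⌊1295229·81/10000⌋=10491; principal=182116-10491=171625; balance=1295229-171625=1123604
19. interest=⌊1123604·81/10000⌋=9101; principal=182116-9101=173015; balance=1123604-173015=950589
20. interest=⌊950589·81/10000⌋=7699; principal=182116-7699=174417; balance=950589-174417=776172
21. interest=⌊776172·81/10000⌋=6286; principal=182116-6286=175830; balance=776172-175830=600342
22. interest=⌊600342·81/10000⌋=4862; principal=182116-4862=177254; balance=600342-177254=423088
23. interest=⌊423088·81/10000⌋=3427; principal=182116-3427=178689; balance=423088-178689=244399
24. interest=⌊244399·81/10000⌋=1979; principal=182116-1979=180137; balance=244399-180137=64262
25. interest=⌊64262·81/10000⌋=520; principal=min(182116-520,64262)=64262; balance=64262-64262=0

1 32486 149630 3861015
2 31274 150842 3710173
3 30052 152064 3558109
4 28820 153296 3404813
5 27578 154538 3250275
6 26327 155789 3094486
7 25065 157051 2937435
8 23793 158323 2779112
9 22510 159606 2619506
10 21217 160899 2458607
11 19914 162202 2296405
12 18600 163516 2132889
13 17276 164840 1968049
14 15941 166175 1801874
15 14595 167521 1634353
16 13238 168878 1465475
17 11870 170246 1295229
18 10491 171625 1123604
19 9101 173015 950589
20 7699 174417 776172
21 6286 175830 600342
22 4862 177254 423088
23 3427 178689 244399
24 1979 180137 64262
25 520 64262 0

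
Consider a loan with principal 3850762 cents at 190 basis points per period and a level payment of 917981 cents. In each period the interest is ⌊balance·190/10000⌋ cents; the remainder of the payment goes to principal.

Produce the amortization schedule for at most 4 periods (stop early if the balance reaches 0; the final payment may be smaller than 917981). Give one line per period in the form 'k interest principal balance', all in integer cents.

1. interest=⌊3850762·190/10000⌋=73164; principal=917981-73164=844817; balance=3850762-844817=3005945
2. interest=⌊3005945·190/10000⌋=57112; principal=917981-57112=860869; balance=3005945-860869=2145076
3. interest=⌊2145076·190/10000⌋=40756; principal=917981-40756=877225; balance=2145076-877225=1267851
4. interest=⌊1267851·190/10000⌋=24089; principal=917981-24089=893892; balance=1267851-893892=373959

1 73164 844817 3005945
2 57112 860869 2145076
3 40756 877225 1267851
4 24089 893892 373959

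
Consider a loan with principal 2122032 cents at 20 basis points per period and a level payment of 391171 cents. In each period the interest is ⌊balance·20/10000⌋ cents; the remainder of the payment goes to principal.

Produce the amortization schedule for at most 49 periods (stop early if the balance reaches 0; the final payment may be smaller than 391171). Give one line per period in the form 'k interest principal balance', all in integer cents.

1. interest=⌊2122032·20/10000⌋=4244; principal=391171-4244=386927; balance=2122032-386927=1735105
2. interest=⌊1735105·20/10000⌋=3470; principal=391171-3470=387701; balance=1735105-387701=1347404
3. interest=⌊1347404·20/10000⌋=2694; principal=391171-2694=388477; balance=1347404-388477=958927
4. interest=⌊958927·20/10000⌋=1917; principal=391171-1917=389254; balance=958927-389254=569673
5. interest=⌊569673·20/10000⌋=1139; principal=391171-1139=390032; balance=569673-390032=179641
6. interest=⌊179641·20/10000⌋=359; principal=min(391171-359,179641)=179641; balance=179641-179641=0

1 4244 386927 1735105
2 3470 387701 1347404
3 2694 388477 958927
4 1917 389254 569673
5 1139 390032 179641
6 359 179641 0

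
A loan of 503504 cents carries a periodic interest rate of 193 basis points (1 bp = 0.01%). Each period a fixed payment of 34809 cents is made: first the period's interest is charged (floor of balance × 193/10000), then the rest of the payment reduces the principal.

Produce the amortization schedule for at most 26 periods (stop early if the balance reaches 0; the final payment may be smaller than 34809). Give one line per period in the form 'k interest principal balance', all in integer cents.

1 9717 25092 478412
2 9233 25576 452836
3 8739 26070 426766
4 8236 26573 400193
5 7723 27086 373107
6 7200 27609 345498
7 6668 28141 317357
8 6124 28685 288672
9 5571 29238 259434
10 5007 29802 229632
11 4431 30378 199254
12 3845 30964 168290
13 3247 31562 136728
14 2638 32171 104557
15 2017 32792 71765
16 1385 33424 38341
17 739 34070 4271
18 82 4271 0

1. interest=⌊503504·193/10000⌋=9717; principal=34809-9717=25092; balance=503504-25092=478412
2. interest=⌊478412·193/10000⌋=9233; principal=34809-9233=25576; balance=478412-25576=452836
3. interest=⌊452836·193/10000⌋=8739; principal=34809-8739=26070; balance=452836-26070=426766
4. interest=⌊426766·193/10000⌋=8236; principal=34809-8236=26573; balance=426766-26573=400193
5. interest=⌊400193·193/10000⌋=7723; principal=34809-7723=27086; balance=400193-27086=373107
6. interest=⌊373107·193/10000⌋=7200; principal=34809-7200=27609; balance=373107-27609=345498
7. interest=⌊345498·193/10000⌋=6668; principal=34809-6668=28141; balance=345498-28141=317357
8. interest=⌊317357·193/10000⌋=6124; principal=34809-6124=28685; balance=317357-28685=288672
9. interest=⌊288672·193/10000⌋=5571; principal=34809-5571=29238; balance=288672-29238=259434
10. interest=⌊259434·193/10000⌋=5007; principal=34809-5007=29802; balance=259434-29802=229632
11. interest=⌊229632·193/10000⌋=4431; principal=34809-4431=30378; balance=229632-30378=199254
12. interest=⌊199254·193/10000⌋=3845; principal=34809-3845=30964; balance=199254-30964=168290
13. interest=⌊168290·193/10000⌋=3247; principal=34809-3247=31562; balance=168290-31562=136728
14. interest=⌊136728·193/10000⌋=2638; principal=34809-2638=32171; balance=136728-32171=104557
15. interest=⌊104557·193/10000⌋=2017; principal=34809-2017=32792; balance=104557-32792=71765
16. interest=⌊71765·193/10000⌋=1385; principal=34809-1385=33424; balance=71765-33424=38341
17. interest=⌊38341·193/10000⌋=739; principal=34809-739=34070; balance=38341-34070=4271
18. interest=⌊4271·193/10000⌋=82; principal=min(34809-82,4271)=4271; balance=4271-4271=0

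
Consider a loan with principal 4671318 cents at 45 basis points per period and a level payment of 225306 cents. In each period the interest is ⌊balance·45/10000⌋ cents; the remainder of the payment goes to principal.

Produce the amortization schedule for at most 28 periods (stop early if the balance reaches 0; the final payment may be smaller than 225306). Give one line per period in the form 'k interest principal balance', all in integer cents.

1. interest=⌊4671318·45/10000⌋=21020; principal=225306-21020=204286; balance=4671318-204286=4467032
2. interest=⌊4467032·45/10000⌋=20101; principal=225306-20101=205205; balance=4467032-205205=4261827
3. interest=⌊4261827·45/10000⌋=19178; principal=225306-19178=206128; balance=4261827-206128=4055699
4. interest=⌊4055699·45/10000⌋=18250; principal=225306-18250=207056; balance=4055699-207056=3848643
5. interest=⌊3848643·45/10000⌋=17318; principal=225306-17318=207988; balance=3848643-207988=3640655
6. interest=⌊3640655·45/10000⌋=16382; principal=225306-16382=208924; balance=3640655-208924=3431731
7. interest=⌊3431731·45/10000⌋=15442; principal=225306-15442=209864; balance=3431731-209864=3221867
8. interest=⌊3221867·45/10000⌋=14498; principal=225306-14498=210808; balance=3221867-210808=3011059
9. interest=⌊3011059·45/10000⌋=13549; principal=225306-13549=211757; balance=3011059-211757=2799302
10. interest=⌊2799302·45/10000⌋=12596; principal=225306-12596=212710; balance=2799302-212710=2586592
11. interest=⌊2586592·45/10000⌋=11639; principal=225306-11639=213667; balance=2586592-213667=2372925
12. interest=⌊2372925·45/10000⌋=10678; principal=225306-10678=214628; balance=2372925-214628=2158297
13. interest=⌊2158297·45/10000⌋=9712; principal=225306-9712=215594; balance=2158297-215594=1942703
14. interest=⌊1942703·45/10000⌋=8742; principal=225306-8742=216564; balance=1942703-216564=1726139
15. interest=⌊1726139·45/10000⌋=7767; principal=225306-7767=217539; balance=1726139-217539=1508600
16. interest=⌊1508600·45/10000⌋=6788; principal=225306-6788=218518; balance=1508600-218518=1290082
17. interest=⌊1290082·45/10000⌋=5805; principal=225306-5805=219501; balance=1290082-219501=1070581
18. interest=⌊1070581·45/10000⌋=4817; principal=225306-4817=220489; balance=1070581-220489=850092
19. interest=⌊850092·45/10000⌋=3825; principal=225306-3825=221481; balance=850092-221481=628611
20. interest=⌊628611·45/10000⌋=2828; principal=225306-2828=222478; balance=628611-222478=406133
21. interest=⌊406133·45/10000⌋=1827; principal=225306-1827=223479; balance=406133-223479=182654
22. interest=⌊182654·45/10000⌋=821; principal=min(225306-821,182654)=182654; balance=182654-182654=0

1 21020 204286 4467032
2 20101 205205 4261827
3 19178 206128 4055699
4 18250 207056 3848643
5 17318 207988 3640655
6 16382 208924 3431731
7 15442 209864 3221867
8 14498 210808 3011059
9 13549 211757 2799302
10 12596 212710 2586592
11 11639 213667 2372925
12 10678 214628 2158297
13 9712 215594 1942703
14 8742 216564 1726139
15 7767 217539 1508600
16 6788 218518 1290082
17 5805 219501 1070581
18 4817 220489 850092
19 3825 221481 628611
20 2828 222478 406133
21 1827 223479 182654
22 821 182654 0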